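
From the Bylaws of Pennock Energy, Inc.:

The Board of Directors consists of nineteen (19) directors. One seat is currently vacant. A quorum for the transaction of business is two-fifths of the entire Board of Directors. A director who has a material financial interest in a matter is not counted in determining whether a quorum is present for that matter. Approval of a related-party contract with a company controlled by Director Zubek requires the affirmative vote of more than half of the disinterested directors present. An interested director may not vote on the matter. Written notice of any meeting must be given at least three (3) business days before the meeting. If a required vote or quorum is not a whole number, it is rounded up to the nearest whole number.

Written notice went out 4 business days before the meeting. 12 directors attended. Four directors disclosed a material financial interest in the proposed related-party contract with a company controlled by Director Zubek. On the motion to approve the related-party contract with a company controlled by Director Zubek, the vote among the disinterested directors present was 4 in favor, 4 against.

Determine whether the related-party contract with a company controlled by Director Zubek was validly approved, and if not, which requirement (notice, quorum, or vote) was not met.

Invalid — vote requirement not satisfied.

Notice: 4 business days given; 3 required (4 ≥ 3). Satisfied.
Quorum: 12 present, but the 4 interested directors do not count, leaving 8. Quorum is 8. Satisfied.
Vote: the related-party contract with a company controlled by Director Zubek requires a majority of the disinterested directors present (12 − 4 = 8). A majority of 8 is 5, so 5 affirmative votes are needed; 4 voted in favor. Not satisfied.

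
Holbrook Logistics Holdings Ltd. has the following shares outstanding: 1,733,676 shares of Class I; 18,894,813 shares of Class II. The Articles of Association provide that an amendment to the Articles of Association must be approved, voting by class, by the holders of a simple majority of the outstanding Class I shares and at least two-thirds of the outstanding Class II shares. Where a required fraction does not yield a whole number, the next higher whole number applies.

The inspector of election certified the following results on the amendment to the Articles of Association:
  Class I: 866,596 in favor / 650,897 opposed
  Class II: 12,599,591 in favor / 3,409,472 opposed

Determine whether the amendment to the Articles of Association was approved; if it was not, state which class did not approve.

Class I: a majority of 1733676 is 866839; 866,839 required, 866,596 in favor — not approved.
Class II: 2/3 of 18894813 = 12596542; 12,596,542 required, 12,599,591 in favor — approved.

Not approved — the Class I shares did not give the required vote.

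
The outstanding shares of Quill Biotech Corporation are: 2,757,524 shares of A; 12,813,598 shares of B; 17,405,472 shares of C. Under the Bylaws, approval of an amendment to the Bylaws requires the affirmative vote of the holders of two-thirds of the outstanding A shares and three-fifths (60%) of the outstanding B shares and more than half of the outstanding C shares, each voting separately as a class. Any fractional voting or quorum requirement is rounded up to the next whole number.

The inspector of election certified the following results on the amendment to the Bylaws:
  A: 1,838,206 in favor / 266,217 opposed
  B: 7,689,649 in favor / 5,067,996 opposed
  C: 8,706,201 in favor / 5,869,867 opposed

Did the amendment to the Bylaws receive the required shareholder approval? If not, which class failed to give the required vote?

Not approved — the A shares did not give the required vote.

A: 2/3 of 2757524 = 1838349.33, rounded up to 1838350; 1,838,350 required, 1,838,206 in favor — not approved.
B: 3/5 of 12813598 = 7688158.80, rounded up to 7688159; 7,688,159 required, 7,689,649 in favor — approved.
C: a majority of 17405472 is 8702737; 8,702,737 required, 8,706,201 in favor — approved.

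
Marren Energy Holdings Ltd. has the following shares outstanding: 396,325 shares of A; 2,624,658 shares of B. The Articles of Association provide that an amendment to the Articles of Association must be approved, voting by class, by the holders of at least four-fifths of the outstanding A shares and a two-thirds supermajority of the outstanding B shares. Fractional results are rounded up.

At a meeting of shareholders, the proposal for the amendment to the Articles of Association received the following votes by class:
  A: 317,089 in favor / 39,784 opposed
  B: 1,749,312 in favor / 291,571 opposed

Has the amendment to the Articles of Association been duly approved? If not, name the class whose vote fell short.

Not approved — the B shares did not give the required vote.

A: 4/5 of 396325 = 317060; 317,060 required, 317,089 in favor — approved.
B: 2/3 of 2624658 = 1749772; 1,749,772 required, 1,749,312 in favor — not approved.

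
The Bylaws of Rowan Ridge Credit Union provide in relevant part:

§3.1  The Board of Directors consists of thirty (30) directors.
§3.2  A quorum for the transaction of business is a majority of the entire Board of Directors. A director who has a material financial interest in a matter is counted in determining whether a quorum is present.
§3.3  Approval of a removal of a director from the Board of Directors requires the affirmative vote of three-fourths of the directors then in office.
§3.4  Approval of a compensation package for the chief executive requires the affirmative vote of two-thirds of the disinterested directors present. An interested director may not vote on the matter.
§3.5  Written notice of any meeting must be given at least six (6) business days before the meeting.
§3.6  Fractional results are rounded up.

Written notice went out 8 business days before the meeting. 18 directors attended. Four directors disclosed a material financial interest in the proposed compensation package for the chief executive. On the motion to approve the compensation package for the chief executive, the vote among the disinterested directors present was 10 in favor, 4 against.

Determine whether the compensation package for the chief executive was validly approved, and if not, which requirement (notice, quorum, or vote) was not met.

Notice: 8 business days given; 6 required (8 ≥ 6). Satisfied.
Quorum: 18 present (interested directors count toward quorum); quorum is 16. Satisfied.
Vote: the compensation package for the chief executive requires two-thirds of the disinterested directors present (18 − 4 = 14). 2/3 of 14 = 9.33, rounded up to 10, so 10 affirmative votes are needed; 10 voted in favor. Satisfied.

Valid — all requirements satisfied.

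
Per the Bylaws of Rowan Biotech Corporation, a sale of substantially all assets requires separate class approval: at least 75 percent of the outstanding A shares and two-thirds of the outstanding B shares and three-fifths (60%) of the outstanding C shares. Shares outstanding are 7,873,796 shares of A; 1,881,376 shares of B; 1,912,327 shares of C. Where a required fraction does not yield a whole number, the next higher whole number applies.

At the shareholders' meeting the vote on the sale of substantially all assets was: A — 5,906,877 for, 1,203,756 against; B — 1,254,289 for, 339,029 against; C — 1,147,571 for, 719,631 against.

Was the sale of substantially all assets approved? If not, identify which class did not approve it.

A: 3/4 of 7873796 = 5905347; 5,905,347 required, 5,906,877 in favor — approved.
B: 2/3 of 1881376 = 1254250.67, rounded up to 1254251; 1,254,251 required, 1,254,289 in favor — approved.
C: 3/5 of 1912327 = 1147396.20, rounded up to 1147397; 1,147,397 required, 1,147,571 in favor — approved.

Approved — every class gave the required vote.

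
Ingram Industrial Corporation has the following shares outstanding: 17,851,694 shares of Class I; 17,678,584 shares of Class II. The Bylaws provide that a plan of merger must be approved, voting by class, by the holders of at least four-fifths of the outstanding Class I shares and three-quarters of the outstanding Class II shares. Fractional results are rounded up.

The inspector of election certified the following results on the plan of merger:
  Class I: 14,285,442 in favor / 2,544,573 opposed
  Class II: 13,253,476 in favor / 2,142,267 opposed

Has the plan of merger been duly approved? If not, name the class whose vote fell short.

Not approved — the Class II shares did not give the required vote.

Class I: 4/5 of 17851694 = 14281355.20, rounded up to 14281356; 14,281,356 required, 14,285,442 in favor — approved.
Class II: 3/4 of 17678584 = 13258938; 13,258,938 required, 13,253,476 in favor — not approved.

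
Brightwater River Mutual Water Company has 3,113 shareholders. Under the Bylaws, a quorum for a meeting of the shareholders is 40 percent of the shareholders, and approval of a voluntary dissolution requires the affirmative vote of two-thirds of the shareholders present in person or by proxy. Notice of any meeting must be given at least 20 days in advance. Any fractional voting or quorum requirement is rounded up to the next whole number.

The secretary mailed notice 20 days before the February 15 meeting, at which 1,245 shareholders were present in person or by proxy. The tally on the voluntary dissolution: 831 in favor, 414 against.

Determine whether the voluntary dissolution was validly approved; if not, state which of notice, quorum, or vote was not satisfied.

Invalid — quorum requirement not satisfied.

Notice: 20 days given; 20 required. Satisfied.
Quorum: 40% of 3,113 = 1,245.20, rounded up to 1,246; 1,245 present. Not satisfied.
Vote: requires two-thirds of those present (1,245); 2/3 of 1245 = 830, so 830 needed; 831 in favor. Satisfied.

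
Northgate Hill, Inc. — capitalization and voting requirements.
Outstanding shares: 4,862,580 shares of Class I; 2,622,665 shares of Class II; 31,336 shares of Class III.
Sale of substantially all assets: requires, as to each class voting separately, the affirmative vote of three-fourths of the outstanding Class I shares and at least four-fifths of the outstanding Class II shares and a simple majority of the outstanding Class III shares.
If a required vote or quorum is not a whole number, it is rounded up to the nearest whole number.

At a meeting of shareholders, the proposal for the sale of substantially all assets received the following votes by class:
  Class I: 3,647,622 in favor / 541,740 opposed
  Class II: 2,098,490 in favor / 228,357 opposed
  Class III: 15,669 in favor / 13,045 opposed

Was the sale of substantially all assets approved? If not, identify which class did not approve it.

Class I: 3/4 of 4862580 = 3646935; 3,646,935 required, 3,647,622 in favor — approved.
Class II: 4/5 of 2622665 = 2098132; 2,098,132 required, 2,098,490 in favor — approved.
Class III: a majority of 31336 is 15669; 15,669 required, 15,669 in favor — approved.

Approved — every class gave the required vote.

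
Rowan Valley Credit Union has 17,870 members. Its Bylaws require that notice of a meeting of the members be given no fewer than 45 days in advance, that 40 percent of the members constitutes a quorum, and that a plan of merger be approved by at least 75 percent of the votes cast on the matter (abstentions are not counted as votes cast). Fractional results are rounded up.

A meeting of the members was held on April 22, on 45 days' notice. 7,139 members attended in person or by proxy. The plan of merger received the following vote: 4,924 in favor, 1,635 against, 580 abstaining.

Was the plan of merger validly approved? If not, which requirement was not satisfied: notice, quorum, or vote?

Notice: 45 days given; 45 required. Satisfied.
Quorum: 40% of 17,870 = 7,148; 7,139 present. Not satisfied.
Vote: requires three-fourths of the votes cast (7,139 − 580 abstaining = 6,559); 3/4 of 6559 = 4919.25, rounded up to 4920, so 4,920 needed; 4,924 in favor. Satisfied.

Invalid — quorum requirement not satisfied.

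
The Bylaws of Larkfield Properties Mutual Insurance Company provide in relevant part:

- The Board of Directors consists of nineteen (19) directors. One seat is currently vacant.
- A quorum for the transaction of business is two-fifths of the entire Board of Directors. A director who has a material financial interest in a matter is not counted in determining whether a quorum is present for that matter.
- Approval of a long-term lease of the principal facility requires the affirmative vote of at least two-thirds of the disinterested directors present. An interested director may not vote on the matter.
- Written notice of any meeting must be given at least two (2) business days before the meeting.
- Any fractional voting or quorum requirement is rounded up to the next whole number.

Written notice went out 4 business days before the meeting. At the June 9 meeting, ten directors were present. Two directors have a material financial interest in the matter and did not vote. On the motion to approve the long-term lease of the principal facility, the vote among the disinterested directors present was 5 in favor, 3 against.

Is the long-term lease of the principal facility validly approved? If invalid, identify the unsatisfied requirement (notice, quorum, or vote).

Invalid — vote requirement not satisfied.

Notice: 4 business days given; 2 required (4 ≥ 2). Satisfied.
Quorum: 10 present, but the 2 interested directors do not count, leaving 8. Quorum is 8. Satisfied.
Vote: the long-term lease of the principal facility requires two-thirds of the disinterested directors present (10 − 2 = 8). 2/3 of 8 = 5.33, rounded up to 6, so 6 affirmative votes are needed; 5 voted in favor. Not satisfied.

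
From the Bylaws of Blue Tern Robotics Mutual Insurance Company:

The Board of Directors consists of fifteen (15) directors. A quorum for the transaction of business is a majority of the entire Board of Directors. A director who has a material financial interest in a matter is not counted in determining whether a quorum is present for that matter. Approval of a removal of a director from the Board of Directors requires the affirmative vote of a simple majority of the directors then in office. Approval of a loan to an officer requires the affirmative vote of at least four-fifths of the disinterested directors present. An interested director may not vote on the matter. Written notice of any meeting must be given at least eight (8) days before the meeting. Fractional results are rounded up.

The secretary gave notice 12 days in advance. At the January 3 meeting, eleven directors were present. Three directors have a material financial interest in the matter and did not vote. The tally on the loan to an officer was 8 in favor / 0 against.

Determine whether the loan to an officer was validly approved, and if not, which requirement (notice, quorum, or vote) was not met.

Valid — all requirements satisfied.

Notice: 12 days given; 8 required (12 ≥ 8). Satisfied.
Quorum: 11 present, but the 3 interested directors do not count, leaving 8. Quorum is 8. Satisfied.
Vote: the loan to an officer requires four-fifths of the disinterested directors present (11 − 3 = 8). 4/5 of 8 = 6.40, rounded up to 7, so 7 affirmative votes are needed; 8 voted in favor. Satisfied.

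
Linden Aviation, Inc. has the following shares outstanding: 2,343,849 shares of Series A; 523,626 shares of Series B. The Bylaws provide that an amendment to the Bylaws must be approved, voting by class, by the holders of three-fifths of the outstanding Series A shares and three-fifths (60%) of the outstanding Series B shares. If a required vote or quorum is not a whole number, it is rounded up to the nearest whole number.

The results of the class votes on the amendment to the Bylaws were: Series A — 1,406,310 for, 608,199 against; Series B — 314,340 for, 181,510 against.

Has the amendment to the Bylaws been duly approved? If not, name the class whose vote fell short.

Series A: 3/5 of 2343849 = 1406309.40, rounded up to 1406310; 1,406,310 required, 1,406,310 in favor — approved.
Series B: 3/5 of 523626 = 314175.60, rounded up to 314176; 314,176 required, 314,340 in favor — approved.

Approved — every class gave the required vote.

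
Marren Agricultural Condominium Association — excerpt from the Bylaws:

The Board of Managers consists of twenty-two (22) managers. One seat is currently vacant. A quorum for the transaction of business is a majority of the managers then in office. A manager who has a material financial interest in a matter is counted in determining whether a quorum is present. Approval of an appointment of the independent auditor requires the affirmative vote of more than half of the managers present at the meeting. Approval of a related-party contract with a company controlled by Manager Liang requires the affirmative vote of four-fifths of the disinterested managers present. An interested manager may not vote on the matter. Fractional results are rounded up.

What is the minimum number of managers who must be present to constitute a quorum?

11

A majority of 21 is 11.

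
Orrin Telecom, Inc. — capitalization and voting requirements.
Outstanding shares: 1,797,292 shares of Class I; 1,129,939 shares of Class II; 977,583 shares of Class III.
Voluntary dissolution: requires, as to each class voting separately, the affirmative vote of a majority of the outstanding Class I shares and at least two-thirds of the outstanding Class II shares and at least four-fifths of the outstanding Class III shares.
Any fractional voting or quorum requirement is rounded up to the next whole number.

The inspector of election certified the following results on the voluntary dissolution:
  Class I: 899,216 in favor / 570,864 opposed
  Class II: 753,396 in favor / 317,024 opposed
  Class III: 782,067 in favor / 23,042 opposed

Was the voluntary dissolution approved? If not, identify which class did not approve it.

Class I: a majority of 1797292 is 898647; 898,647 required, 899,216 in favor — approved.
Class II: 2/3 of 1129939 = 753292.67, rounded up to 753293; 753,293 required, 753,396 in favor — approved.
Class III: 4/5 of 977583 = 782066.40, rounded up to 782067; 782,067 required, 782,067 in favor — approved.

Approved — every class gave the required vote.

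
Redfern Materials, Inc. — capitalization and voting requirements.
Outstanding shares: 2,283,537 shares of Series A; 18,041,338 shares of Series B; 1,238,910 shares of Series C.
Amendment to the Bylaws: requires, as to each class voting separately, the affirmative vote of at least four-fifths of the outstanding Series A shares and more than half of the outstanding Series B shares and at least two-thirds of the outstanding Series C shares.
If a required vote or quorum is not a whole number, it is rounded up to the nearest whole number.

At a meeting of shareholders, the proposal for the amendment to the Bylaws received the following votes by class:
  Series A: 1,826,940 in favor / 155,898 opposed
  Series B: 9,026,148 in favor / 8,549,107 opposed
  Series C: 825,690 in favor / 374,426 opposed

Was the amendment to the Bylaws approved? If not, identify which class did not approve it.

Series A: 4/5 of 2283537 = 1826829.60, rounded up to 1826830; 1,826,830 required, 1,826,940 in favor — approved.
Series B: a majority of 18041338 is 9020670; 9,020,670 required, 9,026,148 in favor — approved.
Series C: 2/3 of 1238910 = 825940; 825,940 required, 825,690 in favor — not approved.

Not approved — the Series C shares did not give the required vote.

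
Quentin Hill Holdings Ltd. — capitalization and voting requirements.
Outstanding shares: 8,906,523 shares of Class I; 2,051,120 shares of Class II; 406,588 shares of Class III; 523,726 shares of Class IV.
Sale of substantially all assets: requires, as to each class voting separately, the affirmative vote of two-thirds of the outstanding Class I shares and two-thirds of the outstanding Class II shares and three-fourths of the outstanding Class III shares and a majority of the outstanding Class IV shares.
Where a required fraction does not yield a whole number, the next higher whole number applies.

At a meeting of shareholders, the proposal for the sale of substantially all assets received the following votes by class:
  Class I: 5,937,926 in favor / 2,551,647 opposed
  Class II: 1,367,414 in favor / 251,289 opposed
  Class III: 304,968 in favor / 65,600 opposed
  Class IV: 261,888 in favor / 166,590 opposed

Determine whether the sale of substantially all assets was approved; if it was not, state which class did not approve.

Approved — every class gave the required vote.

Class I: 2/3 of 8906523 = 5937682; 5,937,682 required, 5,937,926 in favor — approved.
Class II: 2/3 of 2051120 = 1367413.33, rounded up to 1367414; 1,367,414 required, 1,367,414 in favor — approved.
Class III: 3/4 of 406588 = 304941; 304,941 required, 304,968 in favor — approved.
Class IV: a majority of 523726 is 261864; 261,864 required, 261,888 in favor — approved.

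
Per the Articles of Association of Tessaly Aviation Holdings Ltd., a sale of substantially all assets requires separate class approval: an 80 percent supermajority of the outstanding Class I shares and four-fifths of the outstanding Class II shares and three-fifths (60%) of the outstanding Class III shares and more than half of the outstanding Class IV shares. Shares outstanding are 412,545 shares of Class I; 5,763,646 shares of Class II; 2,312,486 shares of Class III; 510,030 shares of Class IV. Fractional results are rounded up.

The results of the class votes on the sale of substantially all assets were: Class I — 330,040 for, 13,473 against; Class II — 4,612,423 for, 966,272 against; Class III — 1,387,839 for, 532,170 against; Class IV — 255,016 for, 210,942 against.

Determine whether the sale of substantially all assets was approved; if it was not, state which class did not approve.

Approved — every class gave the required vote.

Class I: 4/5 of 412545 = 330036; 330,036 required, 330,040 in favor — approved.
Class II: 4/5 of 5763646 = 4610916.80, rounded up to 4610917; 4,610,917 required, 4,612,423 in favor — approved.
Class III: 3/5 of 2312486 = 1387491.60, rounded up to 1387492; 1,387,492 required, 1,387,839 in favor — approved.
Class IV: a majority of 510030 is 255016; 255,016 required, 255,016 in favor — approved.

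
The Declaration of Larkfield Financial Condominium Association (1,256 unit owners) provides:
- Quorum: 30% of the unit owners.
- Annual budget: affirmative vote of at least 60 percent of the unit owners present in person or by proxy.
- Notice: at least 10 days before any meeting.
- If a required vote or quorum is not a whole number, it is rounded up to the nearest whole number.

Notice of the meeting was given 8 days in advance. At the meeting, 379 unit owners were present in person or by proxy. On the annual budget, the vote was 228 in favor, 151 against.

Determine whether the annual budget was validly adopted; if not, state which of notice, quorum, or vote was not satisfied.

Invalid — notice requirement not satisfied.

Notice: 8 days given; 10 required. Not satisfied.
Quorum: 30% of 1,256 = 376.80, rounded up to 377; 379 present. Satisfied.
Vote: requires three-fifths of those present (379); 3/5 of 379 = 227.40, rounded up to 228, so 228 needed; 228 in favor. Satisfied.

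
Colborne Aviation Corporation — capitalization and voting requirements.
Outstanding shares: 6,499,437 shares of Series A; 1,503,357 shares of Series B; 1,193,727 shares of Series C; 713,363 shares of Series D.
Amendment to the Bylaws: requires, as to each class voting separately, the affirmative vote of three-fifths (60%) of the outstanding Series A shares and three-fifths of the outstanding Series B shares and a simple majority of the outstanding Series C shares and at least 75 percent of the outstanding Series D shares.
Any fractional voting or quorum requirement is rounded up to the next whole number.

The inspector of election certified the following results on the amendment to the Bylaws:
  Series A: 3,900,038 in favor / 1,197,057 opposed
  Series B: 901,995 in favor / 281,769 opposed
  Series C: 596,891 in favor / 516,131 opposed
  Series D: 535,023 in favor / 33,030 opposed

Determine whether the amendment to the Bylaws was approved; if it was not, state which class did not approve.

Series A: 3/5 of 6499437 = 3899662.20, rounded up to 3899663; 3,899,663 required, 3,900,038 in favor — approved.
Series B: 3/5 of 1503357 = 902014.20, rounded up to 902015; 902,015 required, 901,995 in favor — not approved.
Series C: a majority of 1193727 is 596864; 596,864 required, 596,891 in favor — approved.
Series D: 3/4 of 713363 = 535022.25, rounded up to 535023; 535,023 required, 535,023 in favor — approved.

Not approved — the Series B shares did not give the required vote.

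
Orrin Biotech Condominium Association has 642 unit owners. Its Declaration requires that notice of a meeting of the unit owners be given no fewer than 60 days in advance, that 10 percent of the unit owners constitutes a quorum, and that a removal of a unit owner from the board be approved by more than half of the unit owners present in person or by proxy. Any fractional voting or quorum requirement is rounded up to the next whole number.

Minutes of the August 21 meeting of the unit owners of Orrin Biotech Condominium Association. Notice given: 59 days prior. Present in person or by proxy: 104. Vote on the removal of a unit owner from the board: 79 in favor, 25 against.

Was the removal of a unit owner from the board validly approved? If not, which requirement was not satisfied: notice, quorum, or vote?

Invalid — notice requirement not satisfied.

Notice: 59 days given; 60 required. Not satisfied.
Quorum: 10% of 642 = 64.20, rounded up to 65; 104 present. Satisfied.
Vote: requires a majority of those present (104); a majority of 104 is 53, so 53 needed; 79 in favor. Satisfied.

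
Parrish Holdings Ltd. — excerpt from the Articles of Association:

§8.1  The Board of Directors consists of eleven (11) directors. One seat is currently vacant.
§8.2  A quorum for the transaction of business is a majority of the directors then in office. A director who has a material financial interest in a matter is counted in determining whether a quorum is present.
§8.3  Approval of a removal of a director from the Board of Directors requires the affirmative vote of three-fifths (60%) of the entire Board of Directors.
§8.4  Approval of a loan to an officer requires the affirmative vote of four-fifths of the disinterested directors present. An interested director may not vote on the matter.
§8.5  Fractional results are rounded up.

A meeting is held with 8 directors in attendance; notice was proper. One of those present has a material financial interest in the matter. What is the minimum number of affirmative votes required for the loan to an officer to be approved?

The loan to an officer requires four-fifths of the disinterested directors present (8 − 1 = 7).
4/5 of 7 = 5.60, rounded up to 6.

6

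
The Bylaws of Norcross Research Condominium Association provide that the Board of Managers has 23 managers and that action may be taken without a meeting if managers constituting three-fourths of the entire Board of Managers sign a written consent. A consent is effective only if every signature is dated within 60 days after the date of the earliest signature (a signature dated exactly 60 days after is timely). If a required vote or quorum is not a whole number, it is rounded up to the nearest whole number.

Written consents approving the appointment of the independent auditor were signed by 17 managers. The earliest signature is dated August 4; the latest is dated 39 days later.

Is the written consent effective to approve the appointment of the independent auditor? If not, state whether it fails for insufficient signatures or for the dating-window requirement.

Not effective — insufficient signatures.

Signatures required: three-fourths of 23 — 3/4 of 23 = 17.25, rounded up to 18, so 18 needed; 17 signed. Insufficient.
Dating window: the latest signature is 39 days after the earliest; the limit is 60 days. Within the window.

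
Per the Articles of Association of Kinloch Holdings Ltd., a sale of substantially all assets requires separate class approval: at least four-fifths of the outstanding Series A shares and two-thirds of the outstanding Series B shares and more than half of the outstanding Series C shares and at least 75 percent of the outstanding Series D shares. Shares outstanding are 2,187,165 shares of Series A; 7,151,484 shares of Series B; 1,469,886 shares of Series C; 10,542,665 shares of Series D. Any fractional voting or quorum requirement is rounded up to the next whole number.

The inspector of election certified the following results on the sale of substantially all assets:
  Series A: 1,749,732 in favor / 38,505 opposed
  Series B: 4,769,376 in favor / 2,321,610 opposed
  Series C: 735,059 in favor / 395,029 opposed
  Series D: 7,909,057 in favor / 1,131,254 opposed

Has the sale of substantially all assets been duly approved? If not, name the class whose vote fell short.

Approved — every class gave the required vote.

Series A: 4/5 of 2187165 = 1749732; 1,749,732 required, 1,749,732 in favor — approved.
Series B: 2/3 of 7151484 = 4767656; 4,767,656 required, 4,769,376 in favor — approved.
Series C: a majority of 1469886 is 734944; 734,944 required, 735,059 in favor — approved.
Series D: 3/4 of 10542665 = 7906998.75, rounded up to 7906999; 7,906,999 required, 7,909,057 in favor — approved.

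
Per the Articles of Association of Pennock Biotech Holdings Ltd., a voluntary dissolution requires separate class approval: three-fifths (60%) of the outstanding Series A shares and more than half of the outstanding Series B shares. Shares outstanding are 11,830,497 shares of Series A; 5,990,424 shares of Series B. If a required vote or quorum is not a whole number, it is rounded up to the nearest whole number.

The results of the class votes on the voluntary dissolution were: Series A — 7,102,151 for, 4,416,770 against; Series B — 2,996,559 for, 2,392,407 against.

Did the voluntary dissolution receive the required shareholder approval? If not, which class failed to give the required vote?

Series A: 3/5 of 11830497 = 7098298.20, rounded up to 7098299; 7,098,299 required, 7,102,151 in favor — approved.
Series B: a majority of 5990424 is 2995213; 2,995,213 required, 2,996,559 in favor — approved.

Approved — every class gave the required vote.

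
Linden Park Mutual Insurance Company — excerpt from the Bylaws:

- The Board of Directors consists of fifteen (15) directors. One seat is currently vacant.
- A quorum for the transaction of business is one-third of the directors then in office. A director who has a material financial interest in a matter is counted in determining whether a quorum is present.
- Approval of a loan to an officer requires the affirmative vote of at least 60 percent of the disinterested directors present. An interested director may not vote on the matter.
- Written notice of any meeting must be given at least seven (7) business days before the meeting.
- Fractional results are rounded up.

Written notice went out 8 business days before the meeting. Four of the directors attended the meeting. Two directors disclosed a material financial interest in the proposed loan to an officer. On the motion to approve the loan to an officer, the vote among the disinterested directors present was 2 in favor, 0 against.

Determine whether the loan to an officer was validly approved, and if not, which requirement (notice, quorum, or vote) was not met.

Invalid — quorum requirement not satisfied.

Notice: 8 business days given; 7 required (8 ≥ 7). Satisfied.
Quorum: 4 present (interested directors count toward quorum); quorum is 5. Not satisfied.
Vote: the loan to an officer requires three-fifths of the disinterested directors present (4 − 2 = 2). 3/5 of 2 = 1.20, rounded up to 2, so 2 affirmative votes are needed; 2 voted in favor. Satisfied. (Moot — without a quorum no business can be validly transacted.)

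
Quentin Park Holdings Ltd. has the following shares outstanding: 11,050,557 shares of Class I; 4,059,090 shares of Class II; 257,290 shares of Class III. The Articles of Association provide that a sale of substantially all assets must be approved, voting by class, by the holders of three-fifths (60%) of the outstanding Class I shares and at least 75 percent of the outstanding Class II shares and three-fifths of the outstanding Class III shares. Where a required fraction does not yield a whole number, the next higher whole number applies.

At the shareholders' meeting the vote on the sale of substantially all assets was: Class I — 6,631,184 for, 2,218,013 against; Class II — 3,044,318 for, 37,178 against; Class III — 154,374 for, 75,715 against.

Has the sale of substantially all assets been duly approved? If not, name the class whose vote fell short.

Class I: 3/5 of 11050557 = 6630334.20, rounded up to 6630335; 6,630,335 required, 6,631,184 in favor — approved.
Class II: 3/4 of 4059090 = 3044317.50, rounded up to 3044318; 3,044,318 required, 3,044,318 in favor — approved.
Class III: 3/5 of 257290 = 154374; 154,374 required, 154,374 in favor — approved.

Approved — every class gave the required vote.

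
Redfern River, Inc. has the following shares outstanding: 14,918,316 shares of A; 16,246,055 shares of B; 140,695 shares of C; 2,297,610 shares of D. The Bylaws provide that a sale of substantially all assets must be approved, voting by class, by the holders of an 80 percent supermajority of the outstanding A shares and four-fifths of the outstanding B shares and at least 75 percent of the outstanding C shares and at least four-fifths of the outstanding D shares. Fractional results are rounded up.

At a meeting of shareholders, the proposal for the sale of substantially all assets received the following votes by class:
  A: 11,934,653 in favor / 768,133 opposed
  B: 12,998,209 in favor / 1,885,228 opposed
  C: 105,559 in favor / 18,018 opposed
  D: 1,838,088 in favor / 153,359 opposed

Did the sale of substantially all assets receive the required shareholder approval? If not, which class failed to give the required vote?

A: 4/5 of 14918316 = 11934652.80, rounded up to 11934653; 11,934,653 required, 11,934,653 in favor — approved.
B: 4/5 of 16246055 = 12996844; 12,996,844 required, 12,998,209 in favor — approved.
C: 3/4 of 140695 = 105521.25, rounded up to 105522; 105,522 required, 105,559 in favor — approved.
D: 4/5 of 2297610 = 1838088; 1,838,088 required, 1,838,088 in favor — approved.

Approved — every class gave the required vote.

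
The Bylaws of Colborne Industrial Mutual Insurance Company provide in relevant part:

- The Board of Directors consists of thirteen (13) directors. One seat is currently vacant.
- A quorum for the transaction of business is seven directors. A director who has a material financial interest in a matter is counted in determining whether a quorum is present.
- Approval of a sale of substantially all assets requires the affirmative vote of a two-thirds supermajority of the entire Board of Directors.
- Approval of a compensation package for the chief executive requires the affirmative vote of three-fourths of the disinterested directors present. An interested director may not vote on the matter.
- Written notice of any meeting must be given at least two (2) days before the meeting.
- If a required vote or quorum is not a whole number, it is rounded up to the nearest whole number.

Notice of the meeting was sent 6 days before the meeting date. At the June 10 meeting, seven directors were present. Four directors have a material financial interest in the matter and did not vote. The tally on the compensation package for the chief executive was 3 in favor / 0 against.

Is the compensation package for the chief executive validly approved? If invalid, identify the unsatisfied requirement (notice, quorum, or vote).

Valid — all requirements satisfied.

Notice: 6 days given; 2 required (6 ≥ 2). Satisfied.
Quorum: 7 present (interested directors count toward quorum); quorum is 7. Satisfied.
Vote: the compensation package for the chief executive requires three-fourths of the disinterested directors present (7 − 4 = 3). 3/4 of 3 = 2.25, rounded up to 3, so 3 affirmative votes are needed; 3 voted in favor. Satisfied.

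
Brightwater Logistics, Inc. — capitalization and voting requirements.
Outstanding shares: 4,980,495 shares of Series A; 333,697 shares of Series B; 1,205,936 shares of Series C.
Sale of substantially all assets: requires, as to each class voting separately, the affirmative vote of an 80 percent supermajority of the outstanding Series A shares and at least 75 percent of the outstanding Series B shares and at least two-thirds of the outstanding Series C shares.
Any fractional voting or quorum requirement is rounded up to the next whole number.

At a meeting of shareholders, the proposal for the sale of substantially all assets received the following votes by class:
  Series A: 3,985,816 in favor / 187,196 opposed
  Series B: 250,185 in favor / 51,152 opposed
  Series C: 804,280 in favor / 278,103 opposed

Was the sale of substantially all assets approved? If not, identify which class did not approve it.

Series A: 4/5 of 4980495 = 3984396; 3,984,396 required, 3,985,816 in favor — approved.
Series B: 3/4 of 333697 = 250272.75, rounded up to 250273; 250,273 required, 250,185 in favor — not approved.
Series C: 2/3 of 1205936 = 803957.33, rounded up to 803958; 803,958 required, 804,280 in favor — approved.

Not approved — the Series B shares did not give the required vote.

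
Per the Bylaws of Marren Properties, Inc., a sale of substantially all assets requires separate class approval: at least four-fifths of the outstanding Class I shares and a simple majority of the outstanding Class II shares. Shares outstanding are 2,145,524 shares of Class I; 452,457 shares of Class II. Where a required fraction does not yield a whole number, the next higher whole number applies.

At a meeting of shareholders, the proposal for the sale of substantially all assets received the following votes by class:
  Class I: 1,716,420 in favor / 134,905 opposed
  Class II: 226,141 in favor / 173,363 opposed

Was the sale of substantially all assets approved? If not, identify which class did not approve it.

Not approved — the Class II shares did not give the required vote.

Class I: 4/5 of 2145524 = 1716419.20, rounded up to 1716420; 1,716,420 required, 1,716,420 in favor — approved.
Class II: a majority of 452457 is 226229; 226,229 required, 226,141 in favor — not approved.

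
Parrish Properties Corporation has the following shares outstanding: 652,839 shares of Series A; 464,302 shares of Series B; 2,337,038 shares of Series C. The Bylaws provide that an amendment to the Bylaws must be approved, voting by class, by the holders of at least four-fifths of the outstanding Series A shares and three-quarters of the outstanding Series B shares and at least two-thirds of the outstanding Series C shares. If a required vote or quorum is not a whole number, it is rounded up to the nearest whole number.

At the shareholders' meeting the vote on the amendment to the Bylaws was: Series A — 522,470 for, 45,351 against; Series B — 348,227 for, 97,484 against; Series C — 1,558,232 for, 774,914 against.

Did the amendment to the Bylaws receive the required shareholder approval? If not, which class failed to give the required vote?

Approved — every class gave the required vote.

Series A: 4/5 of 652839 = 522271.20, rounded up to 522272; 522,272 required, 522,470 in favor — approved.
Series B: 3/4 of 464302 = 348226.50, rounded up to 348227; 348,227 required, 348,227 in favor — approved.
Series C: 2/3 of 2337038 = 1558025.33, rounded up to 1558026; 1,558,026 required, 1,558,232 in favor — approved.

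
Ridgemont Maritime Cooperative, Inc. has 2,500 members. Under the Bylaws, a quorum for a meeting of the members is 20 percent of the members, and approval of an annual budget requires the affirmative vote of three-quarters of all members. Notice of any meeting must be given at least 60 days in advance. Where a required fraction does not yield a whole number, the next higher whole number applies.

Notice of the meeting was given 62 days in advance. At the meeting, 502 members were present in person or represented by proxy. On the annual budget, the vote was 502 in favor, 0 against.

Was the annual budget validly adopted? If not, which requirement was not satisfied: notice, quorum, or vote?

Notice: 62 days given; 60 required. Satisfied.
Quorum: 20% of 2,500 = 500; 502 present. Satisfied.
Vote: requires three-fourths of all members (2,500); 3/4 of 2500 = 1875, so 1,875 needed; 502 in favor. Not satisfied.

Invalid — vote requirement not satisfied.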